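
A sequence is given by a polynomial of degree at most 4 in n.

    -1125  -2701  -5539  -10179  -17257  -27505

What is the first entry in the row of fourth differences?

Δ: -1576, -2838, -4640, -7078, -10248
Δ²: -1262, -1802, -2438, -3170
Δ³: -540, -636, -732
Δ⁴: -96, -96

-96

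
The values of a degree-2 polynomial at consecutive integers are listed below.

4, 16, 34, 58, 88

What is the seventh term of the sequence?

166

Δ: 12, 18, 24, 30
Δ²: 6, 6, 6
The second differences are constant (6).
30 + 6 = 36;  88 + 36 = 124
36 + 6 = 42;  124 + 42 = 166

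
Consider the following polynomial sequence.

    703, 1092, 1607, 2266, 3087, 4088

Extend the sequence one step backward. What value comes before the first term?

First differences: 389, 515, 659, 821, 1001
Second differences: 126, 144, 162, 180
Third differences: 18, 18, 18
The third differences are constant at 18.
Work back: 126 − 18 = 108;  389 − 108 = 281;  703 − 281 = 422

422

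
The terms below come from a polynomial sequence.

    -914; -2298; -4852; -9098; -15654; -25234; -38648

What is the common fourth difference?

-96

Δ: -1384, -2554, -4246, -6556, -9580, -13414
Δ²: -1170, -1692, -2310, -3024, -3834
Δ³: -522, -618, -714, -810
Δ⁴: -96, -96, -96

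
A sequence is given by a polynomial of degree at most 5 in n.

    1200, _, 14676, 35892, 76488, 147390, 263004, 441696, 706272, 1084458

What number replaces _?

4914

Using the last 8 terms:
21216, 40596, 70902, 115614, 178692, 264576, 378186
19380, 30306, 44712, 63078, 85884, 113610
10926, 14406, 18366, 22806, 27726
3480, 3960, 4440, 4920
480, 480, 480
Constant fifth difference = 480.
Extend backward: 3480 − 480 = 3000;  10926 − 3000 = 7926;  19380 − 7926 = 11454;  21216 − 11454 = 9762;  14676 − 9762 = 4914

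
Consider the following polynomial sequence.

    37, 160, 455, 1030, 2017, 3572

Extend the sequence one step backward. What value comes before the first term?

First differences: 123  295  575  987  1555
Second differences: 172  280  412  568
Third differences: 108  132  156
Fourth differences: 24  24
The fourth differences are constant at 24.
Work back: 108 − 24 = 84;  172 − 84 = 88;  123 − 88 = 35;  37 − 35 = 2

2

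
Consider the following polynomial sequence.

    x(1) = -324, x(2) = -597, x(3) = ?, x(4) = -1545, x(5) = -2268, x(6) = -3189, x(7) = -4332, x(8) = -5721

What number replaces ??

-996

Using the last 5 terms:
Δ: -723, -921, -1143, -1389
Δ²: -198, -222, -246
Δ³: -24, -24
Constant third difference = -24.
Extend backward: -198 + 24 = -174;  -723 + 174 = -549;  -1545 + 549 = -996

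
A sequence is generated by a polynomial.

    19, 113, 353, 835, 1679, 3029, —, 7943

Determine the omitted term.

5053

Using the first 6 terms:
First differences: 94, 240, 482, 844, 1350
Second differences: 146, 242, 362, 506
Third differences: 96, 120, 144
Fourth differences: 24, 24
Constant fourth difference = 24.
Extend forward: 144 + 24 = 168;  506 + 168 = 674;  1350 + 674 = 2024;  3029 + 2024 = 5053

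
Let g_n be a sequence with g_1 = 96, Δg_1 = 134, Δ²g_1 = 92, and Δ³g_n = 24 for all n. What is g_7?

2760

Build the table forward from the leading diagonal:
Δ³: 24, 24, 24, 24, 24, 24, 24
Δ²: 92, 116, 140, 164, 188, 212, 236
Δ: 134, 226, 342, 482, 646, 834, 1046
g: 96, 230, 456, 798, 1280, 1926, 2760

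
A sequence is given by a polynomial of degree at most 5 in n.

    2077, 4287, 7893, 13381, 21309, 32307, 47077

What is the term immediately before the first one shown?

849

2210, 3606, 5488, 7928, 10998, 14770
1396, 1882, 2440, 3070, 3772
486, 558, 630, 702
72, 72, 72
The fourth differences are constant at 72.
Work back: 486 − 72 = 414;  1396 − 414 = 982;  2210 − 982 = 1228;  2077 − 1228 = 849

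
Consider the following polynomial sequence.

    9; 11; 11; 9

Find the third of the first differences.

-2

Δ: 2, 0, -2
Δ²: -2, -2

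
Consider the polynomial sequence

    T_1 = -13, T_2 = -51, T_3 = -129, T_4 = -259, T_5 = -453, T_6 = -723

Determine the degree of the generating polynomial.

First differences: -38, -78, -130, -194, -270
Second differences: -40, -52, -64, -76
Third differences: -12, -12, -12
The third differences are constant, so the polynomial has degree 3.

3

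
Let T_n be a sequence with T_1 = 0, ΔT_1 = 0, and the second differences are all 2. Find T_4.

6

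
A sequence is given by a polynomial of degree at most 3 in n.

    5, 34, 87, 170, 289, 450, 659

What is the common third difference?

6

Δ: 29, 53, 83, 119, 161, 209
Δ²: 24, 30, 36, 42, 48
Δ³: 6, 6, 6, 6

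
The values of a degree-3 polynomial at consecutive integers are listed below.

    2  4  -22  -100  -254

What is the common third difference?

D1: 2, -26, -78, -154
D2: -28, -52, -76
D3: -24, -24

-24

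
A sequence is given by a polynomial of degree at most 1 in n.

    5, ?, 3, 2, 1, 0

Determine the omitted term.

Using the last 4 terms:
First differences: -1, -1, -1
Constant first difference = -1.
Extend backward: 3 + 1 = 4

4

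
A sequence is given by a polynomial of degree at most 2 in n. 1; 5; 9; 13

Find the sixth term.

4  4  4
The first differences are constant (4).
13 + 4 = 17
17 + 4 = 21

21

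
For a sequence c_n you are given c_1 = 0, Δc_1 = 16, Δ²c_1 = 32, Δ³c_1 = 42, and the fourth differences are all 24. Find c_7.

1776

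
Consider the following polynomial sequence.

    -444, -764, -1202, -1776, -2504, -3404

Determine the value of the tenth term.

D1: -320, -438, -574, -728, -900
D2: -118, -136, -154, -172
D3: -18, -18, -18
The third differences are constant (-18).
-172 − 18 = -190;  -900 − 190 = -1090;  -3404 − 1090 = -4494
-190 − 18 = -208;  -1090 − 208 = -1298;  -4494 − 1298 = -5792
-208 − 18 = -226;  -1298 − 226 = -1524;  -5792 − 1524 = -7316
-226 − 18 = -244;  -1524 − 244 = -1768;  -7316 − 1768 = -9084

-9084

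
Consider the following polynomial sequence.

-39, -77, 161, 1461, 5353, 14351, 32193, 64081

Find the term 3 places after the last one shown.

Δ: -38  238  1300  3892  8998  17842  31888
Δ²: 276  1062  2592  5106  8844  14046
Δ³: 786  1530  2514  3738  5202
Δ⁴: 744  984  1224  1464
Δ⁵: 240  240  240
The fifth differences are constant (240).
1464 + 240 = 1704;  5202 + 1704 = 6906;  14046 + 6906 = 20952;  31888 + 20952 = 52840;  64081 + 52840 = 116921
1704 + 240 = 1944;  6906 + 1944 = 8850;  20952 + 8850 = 29802;  52840 + 29802 = 82642;  116921 + 82642 = 199563
1944 + 240 = 2184;  8850 + 2184 = 11034;  29802 + 11034 = 40836;  82642 + 40836 = 123478;  199563 + 123478 = 323041

323041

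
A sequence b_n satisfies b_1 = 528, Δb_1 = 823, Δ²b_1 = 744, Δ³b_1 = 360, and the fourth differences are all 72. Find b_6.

Build the table forward from the leading diagonal:
Fourth differences: 72, 72, 72, 72, 72, 72
Third differences: 360, 432, 504, 576, 648, 720
Second differences: 744, 1104, 1536, 2040, 2616, 3264
First differences: 823, 1567, 2671, 4207, 6247, 8863
b: 528, 1351, 2918, 5589, 9796, 16043

16043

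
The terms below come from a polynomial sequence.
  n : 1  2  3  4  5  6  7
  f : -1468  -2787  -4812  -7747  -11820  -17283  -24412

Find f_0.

-675

First differences: -1319, -2025, -2935, -4073, -5463, -7129
Second differences: -706, -910, -1138, -1390, -1666
Third differences: -204, -228, -252, -276
Fourth differences: -24, -24, -24
The fourth differences are constant at -24.
Work back: -204 + 24 = -180;  -706 + 180 = -526;  -1319 + 526 = -793;  -1468 + 793 = -675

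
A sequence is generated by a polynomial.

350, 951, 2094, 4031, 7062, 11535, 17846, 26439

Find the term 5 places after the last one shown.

601 , 1143 , 1937 , 3031 , 4473 , 6311 , 8593
542 , 794 , 1094 , 1442 , 1838 , 2282
252 , 300 , 348 , 396 , 444
48 , 48 , 48 , 48
Constant fourth difference = 48, so extend:
444 + 48 = 492;  2282 + 492 = 2774;  8593 + 2774 = 11367;  26439 + 11367 = 37806
492 + 48 = 540;  2774 + 540 = 3314;  11367 + 3314 = 14681;  37806 + 14681 = 52487
540 + 48 = 588;  3314 + 588 = 3902;  14681 + 3902 = 18583;  52487 + 18583 = 71070
588 + 48 = 636;  3902 + 636 = 4538;  18583 + 4538 = 23121;  71070 + 23121 = 94191
636 + 48 = 684;  4538 + 684 = 5222;  23121 + 5222 = 28343;  94191 + 28343 = 122534

122534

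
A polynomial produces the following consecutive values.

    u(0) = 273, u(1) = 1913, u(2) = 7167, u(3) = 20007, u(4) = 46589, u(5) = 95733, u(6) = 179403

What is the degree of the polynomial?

5

First differences: 1640, 5254, 12840, 26582, 49144, 83670
Second differences: 3614, 7586, 13742, 22562, 34526
Third differences: 3972, 6156, 8820, 11964
Fourth differences: 2184, 2664, 3144
Fifth differences: 480, 480
The fifth differences are constant, so the polynomial has degree 5.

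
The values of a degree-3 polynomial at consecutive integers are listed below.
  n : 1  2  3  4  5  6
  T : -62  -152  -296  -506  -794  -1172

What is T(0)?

-14

D1: -90  -144  -210  -288  -378
D2: -54  -66  -78  -90
D3: -12  -12  -12
The third differences are constant at -12.
Work back: -54 + 12 = -42;  -90 + 42 = -48;  -62 + 48 = -14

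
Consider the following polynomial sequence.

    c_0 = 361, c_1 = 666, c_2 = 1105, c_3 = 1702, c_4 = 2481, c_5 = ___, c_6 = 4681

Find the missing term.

3466

Using the first 5 terms:
305, 439, 597, 779
134, 158, 182
24, 24
Constant third difference = 24.
Extend forward: 182 + 24 = 206;  779 + 206 = 985;  2481 + 985 = 3466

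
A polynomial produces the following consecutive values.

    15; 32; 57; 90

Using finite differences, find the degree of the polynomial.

2

First differences: 17, 25, 33
Second differences: 8, 8
The second differences are constant, so the polynomial has degree 2.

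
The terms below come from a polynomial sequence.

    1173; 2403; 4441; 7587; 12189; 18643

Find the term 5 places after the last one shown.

95913

First differences: 1230, 2038, 3146, 4602, 6454
Second differences: 808, 1108, 1456, 1852
Third differences: 300, 348, 396
Fourth differences: 48, 48
Constant fourth difference = 48, so extend:
396 + 48 = 444;  1852 + 444 = 2296;  6454 + 2296 = 8750;  18643 + 8750 = 27393
444 + 48 = 492;  2296 + 492 = 2788;  8750 + 2788 = 11538;  27393 + 11538 = 38931
492 + 48 = 540;  2788 + 540 = 3328;  11538 + 3328 = 14866;  38931 + 14866 = 53797
540 + 48 = 588;  3328 + 588 = 3916;  14866 + 3916 = 18782;  53797 + 18782 = 72579
588 + 48 = 636;  3916 + 636 = 4552;  18782 + 4552 = 23334;  72579 + 23334 = 95913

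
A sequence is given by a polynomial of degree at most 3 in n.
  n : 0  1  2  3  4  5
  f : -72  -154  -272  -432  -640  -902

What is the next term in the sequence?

-1224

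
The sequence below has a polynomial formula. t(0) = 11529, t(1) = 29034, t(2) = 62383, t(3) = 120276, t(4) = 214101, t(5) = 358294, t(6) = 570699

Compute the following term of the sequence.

Δ: 17505, 33349, 57893, 93825, 144193, 212405
Δ²: 15844, 24544, 35932, 50368, 68212
Δ³: 8700, 11388, 14436, 17844
Δ⁴: 2688, 3048, 3408
Δ⁵: 360, 360
Fifth differences constant at 360.
3408 + 360 = 3768;  17844 + 3768 = 21612;  68212 + 21612 = 89824;  212405 + 89824 = 302229;  570699 + 302229 = 872928

872928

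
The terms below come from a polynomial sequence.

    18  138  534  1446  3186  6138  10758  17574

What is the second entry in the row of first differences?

D1: 120, 396, 912, 1740, 2952, 4620, 6816
D2: 276, 516, 828, 1212, 1668, 2196
D3: 240, 312, 384, 456, 528
D4: 72, 72, 72, 72

396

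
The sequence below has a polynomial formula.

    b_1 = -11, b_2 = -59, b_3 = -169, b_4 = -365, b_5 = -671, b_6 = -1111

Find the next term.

-1709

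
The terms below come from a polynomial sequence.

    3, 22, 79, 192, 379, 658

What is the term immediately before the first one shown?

D1: 19, 57, 113, 187, 279
D2: 38, 56, 74, 92
D3: 18, 18, 18
The third differences are constant at 18.
Work back: 38 − 18 = 20;  19 − 20 = -1;  3 + 1 = 4

4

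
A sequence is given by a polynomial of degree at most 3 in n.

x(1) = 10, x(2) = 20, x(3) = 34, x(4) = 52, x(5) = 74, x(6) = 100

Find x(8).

164

Δ: 10, 14, 18, 22, 26
Δ²: 4, 4, 4, 4
Constant second difference = 4, so extend:
26 + 4 = 30;  100 + 30 = 130
30 + 4 = 34;  130 + 34 = 164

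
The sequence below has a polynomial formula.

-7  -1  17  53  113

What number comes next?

Δ: 6, 18, 36, 60
Δ²: 12, 18, 24
Δ³: 6, 6
The third differences are constant (6).
24 + 6 = 30;  60 + 30 = 90;  113 + 90 = 203

203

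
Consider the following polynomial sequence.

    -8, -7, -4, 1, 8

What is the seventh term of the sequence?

28

Δ: 1 , 3 , 5 , 7
Δ²: 2 , 2 , 2
Constant second difference = 2, so extend:
7 + 2 = 9;  8 + 9 = 17
9 + 2 = 11;  17 + 11 = 28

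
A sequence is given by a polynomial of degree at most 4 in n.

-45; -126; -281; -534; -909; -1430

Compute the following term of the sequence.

-2121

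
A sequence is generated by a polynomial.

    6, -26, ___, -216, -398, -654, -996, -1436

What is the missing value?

-96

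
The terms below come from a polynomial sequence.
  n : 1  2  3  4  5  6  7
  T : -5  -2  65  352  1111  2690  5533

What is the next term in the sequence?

10180

3, 67, 287, 759, 1579, 2843
64, 220, 472, 820, 1264
156, 252, 348, 444
96, 96, 96
The fourth differences are constant (96).
444 + 96 = 540;  1264 + 540 = 1804;  2843 + 1804 = 4647;  5533 + 4647 = 10180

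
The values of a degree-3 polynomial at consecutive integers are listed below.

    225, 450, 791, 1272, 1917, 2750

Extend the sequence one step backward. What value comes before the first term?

D1: 225  341  481  645  833
D2: 116  140  164  188
D3: 24  24  24
The third differences are constant at 24.
Work back: 116 − 24 = 92;  225 − 92 = 133;  225 − 133 = 92

92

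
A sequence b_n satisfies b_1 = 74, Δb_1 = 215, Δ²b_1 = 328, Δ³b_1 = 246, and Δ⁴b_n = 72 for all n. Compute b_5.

Build the table forward from the leading diagonal:
D4: 72  72  72  72  72
D3: 246  318  390  462  534
D2: 328  574  892  1282  1744
D1: 215  543  1117  2009  3291
b: 74  289  832  1949  3958

3958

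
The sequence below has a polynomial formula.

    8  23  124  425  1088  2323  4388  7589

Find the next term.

12280

D1: 15  101  301  663  1235  2065  3201
D2: 86  200  362  572  830  1136
D3: 114  162  210  258  306
D4: 48  48  48  48
The fourth differences are constant (48).
306 + 48 = 354;  1136 + 354 = 1490;  3201 + 1490 = 4691;  7589 + 4691 = 12280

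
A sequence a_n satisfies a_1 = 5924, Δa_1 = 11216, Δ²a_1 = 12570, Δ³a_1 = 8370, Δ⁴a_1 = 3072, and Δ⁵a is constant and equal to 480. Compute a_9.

1158252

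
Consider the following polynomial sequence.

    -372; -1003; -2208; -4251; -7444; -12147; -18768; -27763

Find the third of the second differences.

D1: -631, -1205, -2043, -3193, -4703, -6621, -8995
D2: -574, -838, -1150, -1510, -1918, -2374
D3: -264, -312, -360, -408, -456
D4: -48, -48, -48, -48

-1150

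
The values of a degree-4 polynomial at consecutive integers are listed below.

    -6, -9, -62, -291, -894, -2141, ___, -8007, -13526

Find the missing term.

-4374

Using the first 6 terms:
Δ: -3, -53, -229, -603, -1247
Δ²: -50, -176, -374, -644
Δ³: -126, -198, -270
Δ⁴: -72, -72
Constant fourth difference = -72.
Extend forward: -270 − 72 = -342;  -644 − 342 = -986;  -1247 − 986 = -2233;  -2141 − 2233 = -4374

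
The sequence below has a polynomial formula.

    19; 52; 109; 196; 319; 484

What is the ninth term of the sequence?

33 , 57 , 87 , 123 , 165
24 , 30 , 36 , 42
6 , 6 , 6
Constant third difference = 6, so extend:
42 + 6 = 48;  165 + 48 = 213;  484 + 213 = 697
48 + 6 = 54;  213 + 54 = 267;  697 + 267 = 964
54 + 6 = 60;  267 + 60 = 327;  964 + 327 = 1291

1291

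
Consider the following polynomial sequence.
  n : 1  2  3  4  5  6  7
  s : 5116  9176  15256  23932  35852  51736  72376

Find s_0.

2572

D1: 4060, 6080, 8676, 11920, 15884, 20640
D2: 2020, 2596, 3244, 3964, 4756
D3: 576, 648, 720, 792
D4: 72, 72, 72
The fourth differences are constant at 72.
Work back: 576 − 72 = 504;  2020 − 504 = 1516;  4060 − 1516 = 2544;  5116 − 2544 = 2572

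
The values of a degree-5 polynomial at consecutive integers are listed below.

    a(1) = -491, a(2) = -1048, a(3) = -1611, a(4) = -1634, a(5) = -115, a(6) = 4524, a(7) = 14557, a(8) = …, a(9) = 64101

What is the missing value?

Using the first 7 terms:
D1: -557  -563  -23  1519  4639  10033
D2: -6  540  1542  3120  5394
D3: 546  1002  1578  2274
D4: 456  576  696
D5: 120  120
Constant fifth difference = 120.
Extend forward: 696 + 120 = 816;  2274 + 816 = 3090;  5394 + 3090 = 8484;  10033 + 8484 = 18517;  14557 + 18517 = 33074

33074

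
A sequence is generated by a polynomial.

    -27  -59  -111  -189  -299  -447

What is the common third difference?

Δ: -32, -52, -78, -110, -148
Δ²: -20, -26, -32, -38
Δ³: -6, -6, -6

-6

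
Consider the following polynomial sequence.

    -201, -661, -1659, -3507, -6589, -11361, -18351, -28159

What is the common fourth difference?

-72

D1: -460, -998, -1848, -3082, -4772, -6990, -9808
D2: -538, -850, -1234, -1690, -2218, -2818
D3: -312, -384, -456, -528, -600
D4: -72, -72, -72, -72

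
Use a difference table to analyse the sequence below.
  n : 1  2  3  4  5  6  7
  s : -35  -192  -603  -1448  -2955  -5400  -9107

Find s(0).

0

Δ: -157  -411  -845  -1507  -2445  -3707
Δ²: -254  -434  -662  -938  -1262
Δ³: -180  -228  -276  -324
Δ⁴: -48  -48  -48
The fourth differences are constant at -48.
Work back: -180 + 48 = -132;  -254 + 132 = -122;  -157 + 122 = -35;  -35 + 35 = 0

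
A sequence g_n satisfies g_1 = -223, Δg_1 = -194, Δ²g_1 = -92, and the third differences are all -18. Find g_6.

-2293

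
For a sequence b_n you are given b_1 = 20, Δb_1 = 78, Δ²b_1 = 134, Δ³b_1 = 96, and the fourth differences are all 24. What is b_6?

Build the table forward from the leading diagonal:
D4: 24  24  24  24  24  24
D3: 96  120  144  168  192  216
D2: 134  230  350  494  662  854
D1: 78  212  442  792  1286  1948
b: 20  98  310  752  1544  2830

2830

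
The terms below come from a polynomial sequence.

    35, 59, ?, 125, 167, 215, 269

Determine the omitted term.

89

Using the last 4 terms:
42, 48, 54
6, 6
Constant second difference = 6.
Extend backward: 42 − 6 = 36;  125 − 36 = 89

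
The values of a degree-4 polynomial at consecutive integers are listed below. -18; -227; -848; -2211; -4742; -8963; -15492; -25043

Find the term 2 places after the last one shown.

First differences: -209 , -621 , -1363 , -2531 , -4221 , -6529 , -9551
Second differences: -412 , -742 , -1168 , -1690 , -2308 , -3022
Third differences: -330 , -426 , -522 , -618 , -714
Fourth differences: -96 , -96 , -96 , -96
Constant fourth difference = -96, so extend:
-714 − 96 = -810;  -3022 − 810 = -3832;  -9551 − 3832 = -13383;  -25043 − 13383 = -38426
-810 − 96 = -906;  -3832 − 906 = -4738;  -13383 − 4738 = -18121;  -38426 − 18121 = -56547

-56547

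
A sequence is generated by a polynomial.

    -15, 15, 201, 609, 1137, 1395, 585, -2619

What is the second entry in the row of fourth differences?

-288

Δ: 30, 186, 408, 528, 258, -810, -3204
Δ²: 156, 222, 120, -270, -1068, -2394
Δ³: 66, -102, -390, -798, -1326
Δ⁴: -168, -288, -408, -528
Δ⁵: -120, -120, -120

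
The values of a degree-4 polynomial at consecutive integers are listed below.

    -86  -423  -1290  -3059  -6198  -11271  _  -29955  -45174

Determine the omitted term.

Using the first 6 terms:
D1: -337, -867, -1769, -3139, -5073
D2: -530, -902, -1370, -1934
D3: -372, -468, -564
D4: -96, -96
Constant fourth difference = -96.
Extend forward: -564 − 96 = -660;  -1934 − 660 = -2594;  -5073 − 2594 = -7667;  -11271 − 7667 = -18938

-18938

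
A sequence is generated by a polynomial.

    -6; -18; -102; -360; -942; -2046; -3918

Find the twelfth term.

-36768

D1: -12, -84, -258, -582, -1104, -1872
D2: -72, -174, -324, -522, -768
D3: -102, -150, -198, -246
D4: -48, -48, -48
Fourth differences constant at -48.
-246 − 48 = -294;  -768 − 294 = -1062;  -1872 − 1062 = -2934;  -3918 − 2934 = -6852
-294 − 48 = -342;  -1062 − 342 = -1404;  -2934 − 1404 = -4338;  -6852 − 4338 = -11190
-342 − 48 = -390;  -1404 − 390 = -1794;  -4338 − 1794 = -6132;  -11190 − 6132 = -17322
-390 − 48 = -438;  -1794 − 438 = -2232;  -6132 − 2232 = -8364;  -17322 − 8364 = -25686
-438 − 48 = -486;  -2232 − 486 = -2718;  -8364 − 2718 = -11082;  -25686 − 11082 = -36768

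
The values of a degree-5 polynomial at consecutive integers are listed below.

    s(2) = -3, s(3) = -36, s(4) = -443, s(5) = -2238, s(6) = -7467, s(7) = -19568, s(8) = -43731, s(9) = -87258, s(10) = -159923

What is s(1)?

-2

Δ: -33, -407, -1795, -5229, -12101, -24163, -43527, -72665
Δ²: -374, -1388, -3434, -6872, -12062, -19364, -29138
Δ³: -1014, -2046, -3438, -5190, -7302, -9774
Δ⁴: -1032, -1392, -1752, -2112, -2472
Δ⁵: -360, -360, -360, -360
The fifth differences are constant at -360.
Work back: -1032 + 360 = -672;  -1014 + 672 = -342;  -374 + 342 = -32;  -33 + 32 = -1;  -3 + 1 = -2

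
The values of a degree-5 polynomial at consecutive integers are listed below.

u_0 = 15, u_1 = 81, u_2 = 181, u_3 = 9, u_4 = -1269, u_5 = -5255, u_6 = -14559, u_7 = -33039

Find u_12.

D1: 66  100  -172  -1278  -3986  -9304  -18480
D2: 34  -272  -1106  -2708  -5318  -9176
D3: -306  -834  -1602  -2610  -3858
D4: -528  -768  -1008  -1248
D5: -240  -240  -240
The fifth differences are constant (-240).
-1248 − 240 = -1488;  -3858 − 1488 = -5346;  -9176 − 5346 = -14522;  -18480 − 14522 = -33002;  -33039 − 33002 = -66041
-1488 − 240 = -1728;  -5346 − 1728 = -7074;  -14522 − 7074 = -21596;  -33002 − 21596 = -54598;  -66041 − 54598 = -120639
-1728 − 240 = -1968;  -7074 − 1968 = -9042;  -21596 − 9042 = -30638;  -54598 − 30638 = -85236;  -120639 − 85236 = -205875
-1968 − 240 = -2208;  -9042 − 2208 = -11250;  -30638 − 11250 = -41888;  -85236 − 41888 = -127124;  -205875 − 127124 = -332999
-2208 − 240 = -2448;  -11250 − 2448 = -13698;  -41888 − 13698 = -55586;  -127124 − 55586 = -182710;  -332999 − 182710 = -515709

-515709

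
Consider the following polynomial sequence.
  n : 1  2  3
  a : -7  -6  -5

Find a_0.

-8

1, 1
The first differences are constant at 1.
Work back: -7 − 1 = -8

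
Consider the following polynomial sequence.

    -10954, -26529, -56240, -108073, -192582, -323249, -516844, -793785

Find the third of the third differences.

D1: -15575, -29711, -51833, -84509, -130667, -193595, -276941
D2: -14136, -22122, -32676, -46158, -62928, -83346
D3: -7986, -10554, -13482, -16770, -20418
D4: -2568, -2928, -3288, -3648
D5: -360, -360, -360

-13482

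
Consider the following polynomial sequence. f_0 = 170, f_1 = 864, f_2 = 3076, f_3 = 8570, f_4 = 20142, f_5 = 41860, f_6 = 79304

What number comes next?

First differences: 694  2212  5494  11572  21718  37444
Second differences: 1518  3282  6078  10146  15726
Third differences: 1764  2796  4068  5580
Fourth differences: 1032  1272  1512
Fifth differences: 240  240
Constant fifth difference = 240, so extend:
1512 + 240 = 1752;  5580 + 1752 = 7332;  15726 + 7332 = 23058;  37444 + 23058 = 60502;  79304 + 60502 = 139806

139806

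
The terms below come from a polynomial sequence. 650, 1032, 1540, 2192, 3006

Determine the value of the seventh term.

First differences: 382 , 508 , 652 , 814
Second differences: 126 , 144 , 162
Third differences: 18 , 18
Third differences constant at 18.
162 + 18 = 180;  814 + 180 = 994;  3006 + 994 = 4000
180 + 18 = 198;  994 + 198 = 1192;  4000 + 1192 = 5192

5192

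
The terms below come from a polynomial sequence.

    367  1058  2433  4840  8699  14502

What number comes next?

First differences: 691, 1375, 2407, 3859, 5803
Second differences: 684, 1032, 1452, 1944
Third differences: 348, 420, 492
Fourth differences: 72, 72
The fourth differences are constant (72).
492 + 72 = 564;  1944 + 564 = 2508;  5803 + 2508 = 8311;  14502 + 8311 = 22813

22813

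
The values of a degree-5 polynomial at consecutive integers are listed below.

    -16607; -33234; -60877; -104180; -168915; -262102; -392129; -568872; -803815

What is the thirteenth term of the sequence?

-2618267

Δ: -16627  -27643  -43303  -64735  -93187  -130027  -176743  -234943
Δ²: -11016  -15660  -21432  -28452  -36840  -46716  -58200
Δ³: -4644  -5772  -7020  -8388  -9876  -11484
Δ⁴: -1128  -1248  -1368  -1488  -1608
Δ⁵: -120  -120  -120  -120
The fifth differences are constant (-120).
-1608 − 120 = -1728;  -11484 − 1728 = -13212;  -58200 − 13212 = -71412;  -234943 − 71412 = -306355;  -803815 − 306355 = -1110170
-1728 − 120 = -1848;  -13212 − 1848 = -15060;  -71412 − 15060 = -86472;  -306355 − 86472 = -392827;  -1110170 − 392827 = -1502997
-1848 − 120 = -1968;  -15060 − 1968 = -17028;  -86472 − 17028 = -103500;  -392827 − 103500 = -496327;  -1502997 − 496327 = -1999324
-1968 − 120 = -2088;  -17028 − 2088 = -19116;  -103500 − 19116 = -122616;  -496327 − 122616 = -618943;  -1999324 − 618943 = -2618267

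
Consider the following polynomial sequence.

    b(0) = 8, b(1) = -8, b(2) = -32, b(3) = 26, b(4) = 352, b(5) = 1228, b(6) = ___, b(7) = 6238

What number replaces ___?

Using the first 6 terms:
Δ: -16, -24, 58, 326, 876
Δ²: -8, 82, 268, 550
Δ³: 90, 186, 282
Δ⁴: 96, 96
Constant fourth difference = 96.
Extend forward: 282 + 96 = 378;  550 + 378 = 928;  876 + 928 = 1804;  1228 + 1804 = 3032

3032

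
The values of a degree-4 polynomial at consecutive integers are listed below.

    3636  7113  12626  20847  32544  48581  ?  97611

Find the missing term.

Using the first 6 terms:
3477  5513  8221  11697  16037
2036  2708  3476  4340
672  768  864
96  96
Constant fourth difference = 96.
Extend forward: 864 + 96 = 960;  4340 + 960 = 5300;  16037 + 5300 = 21337;  48581 + 21337 = 69918

69918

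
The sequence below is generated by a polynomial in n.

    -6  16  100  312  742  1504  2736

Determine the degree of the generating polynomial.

Δ: 22, 84, 212, 430, 762, 1232
Δ²: 62, 128, 218, 332, 470
Δ³: 66, 90, 114, 138
Δ⁴: 24, 24, 24
The fourth differences are constant, so the polynomial has degree 4.

4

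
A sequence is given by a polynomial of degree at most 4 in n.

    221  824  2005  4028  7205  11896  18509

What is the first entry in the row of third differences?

Δ: 603, 1181, 2023, 3177, 4691, 6613
Δ²: 578, 842, 1154, 1514, 1922
Δ³: 264, 312, 360, 408
Δ⁴: 48, 48, 48

264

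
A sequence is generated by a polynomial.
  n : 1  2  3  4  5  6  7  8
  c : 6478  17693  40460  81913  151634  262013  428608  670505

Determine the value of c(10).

1476349

Δ: 11215  22767  41453  69721  110379  166595  241897
Δ²: 11552  18686  28268  40658  56216  75302
Δ³: 7134  9582  12390  15558  19086
Δ⁴: 2448  2808  3168  3528
Δ⁵: 360  360  360
The fifth differences are constant (360).
3528 + 360 = 3888;  19086 + 3888 = 22974;  75302 + 22974 = 98276;  241897 + 98276 = 340173;  670505 + 340173 = 1010678
3888 + 360 = 4248;  22974 + 4248 = 27222;  98276 + 27222 = 125498;  340173 + 125498 = 465671;  1010678 + 465671 = 1476349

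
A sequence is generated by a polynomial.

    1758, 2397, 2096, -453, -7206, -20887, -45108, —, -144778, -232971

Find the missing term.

-84489

Using the first 7 terms:
First differences: 639  -301  -2549  -6753  -13681  -24221
Second differences: -940  -2248  -4204  -6928  -10540
Third differences: -1308  -1956  -2724  -3612
Fourth differences: -648  -768  -888
Fifth differences: -120  -120
Constant fifth difference = -120.
Extend forward: -888 − 120 = -1008;  -3612 − 1008 = -4620;  -10540 − 4620 = -15160;  -24221 − 15160 = -39381;  -45108 − 39381 = -84489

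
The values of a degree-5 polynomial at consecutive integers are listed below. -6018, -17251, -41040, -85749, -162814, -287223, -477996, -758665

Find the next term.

-1157754

First differences: -11233 , -23789 , -44709 , -77065 , -124409 , -190773 , -280669
Second differences: -12556 , -20920 , -32356 , -47344 , -66364 , -89896
Third differences: -8364 , -11436 , -14988 , -19020 , -23532
Fourth differences: -3072 , -3552 , -4032 , -4512
Fifth differences: -480 , -480 , -480
Fifth differences constant at -480.
-4512 − 480 = -4992;  -23532 − 4992 = -28524;  -89896 − 28524 = -118420;  -280669 − 118420 = -399089;  -758665 − 399089 = -1157754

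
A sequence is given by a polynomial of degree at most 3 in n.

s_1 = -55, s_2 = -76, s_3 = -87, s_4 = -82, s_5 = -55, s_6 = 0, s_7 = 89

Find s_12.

-21, -11, 5, 27, 55, 89
10, 16, 22, 28, 34
6, 6, 6, 6
Constant third difference = 6, so extend:
34 + 6 = 40;  89 + 40 = 129;  89 + 129 = 218
40 + 6 = 46;  129 + 46 = 175;  218 + 175 = 393
46 + 6 = 52;  175 + 52 = 227;  393 + 227 = 620
52 + 6 = 58;  227 + 58 = 285;  620 + 285 = 905
58 + 6 = 64;  285 + 64 = 349;  905 + 349 = 1254

1254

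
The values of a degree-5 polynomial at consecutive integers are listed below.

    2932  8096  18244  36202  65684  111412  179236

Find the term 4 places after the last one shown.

834692

D1: 5164  10148  17958  29482  45728  67824
D2: 4984  7810  11524  16246  22096
D3: 2826  3714  4722  5850
D4: 888  1008  1128
D5: 120  120
Fifth differences constant at 120.
1128 + 120 = 1248;  5850 + 1248 = 7098;  22096 + 7098 = 29194;  67824 + 29194 = 97018;  179236 + 97018 = 276254
1248 + 120 = 1368;  7098 + 1368 = 8466;  29194 + 8466 = 37660;  97018 + 37660 = 134678;  276254 + 134678 = 410932
1368 + 120 = 1488;  8466 + 1488 = 9954;  37660 + 9954 = 47614;  134678 + 47614 = 182292;  410932 + 182292 = 593224
1488 + 120 = 1608;  9954 + 1608 = 11562;  47614 + 11562 = 59176;  182292 + 59176 = 241468;  593224 + 241468 = 834692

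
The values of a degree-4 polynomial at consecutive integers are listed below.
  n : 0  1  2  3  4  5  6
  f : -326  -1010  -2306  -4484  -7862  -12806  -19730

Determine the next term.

-29096

-684, -1296, -2178, -3378, -4944, -6924
-612, -882, -1200, -1566, -1980
-270, -318, -366, -414
-48, -48, -48
Constant fourth difference = -48, so extend:
-414 − 48 = -462;  -1980 − 462 = -2442;  -6924 − 2442 = -9366;  -19730 − 9366 = -29096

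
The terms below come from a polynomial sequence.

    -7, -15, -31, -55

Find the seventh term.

-175

-8, -16, -24
-8, -8
Second differences constant at -8.
-24 − 8 = -32;  -55 − 32 = -87
-32 − 8 = -40;  -87 − 40 = -127
-40 − 8 = -48;  -127 − 48 = -175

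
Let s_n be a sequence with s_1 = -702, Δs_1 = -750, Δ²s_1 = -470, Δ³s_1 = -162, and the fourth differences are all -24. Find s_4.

-4524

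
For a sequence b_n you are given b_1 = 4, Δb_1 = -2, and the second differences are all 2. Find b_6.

14

Build the table forward from the leading diagonal:
D2: 2  2  2  2  2  2
D1: -2  0  2  4  6  8
b: 4  2  2  4  8  14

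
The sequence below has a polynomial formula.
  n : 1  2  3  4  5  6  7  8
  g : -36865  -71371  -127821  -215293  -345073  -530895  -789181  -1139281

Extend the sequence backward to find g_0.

-34506  -56450  -87472  -129780  -185822  -258286  -350100
-21944  -31022  -42308  -56042  -72464  -91814
-9078  -11286  -13734  -16422  -19350
-2208  -2448  -2688  -2928
-240  -240  -240
The fifth differences are constant at -240.
Work back: -2208 + 240 = -1968;  -9078 + 1968 = -7110;  -21944 + 7110 = -14834;  -34506 + 14834 = -19672;  -36865 + 19672 = -17193

-17193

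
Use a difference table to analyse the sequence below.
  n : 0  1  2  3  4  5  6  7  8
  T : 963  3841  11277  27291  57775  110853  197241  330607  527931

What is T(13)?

2878  7436  16014  30484  53078  86388  133366  197324
4558  8578  14470  22594  33310  46978  63958
4020  5892  8124  10716  13668  16980
1872  2232  2592  2952  3312
360  360  360  360
Constant fifth difference = 360, so extend:
3312 + 360 = 3672;  16980 + 3672 = 20652;  63958 + 20652 = 84610;  197324 + 84610 = 281934;  527931 + 281934 = 809865
3672 + 360 = 4032;  20652 + 4032 = 24684;  84610 + 24684 = 109294;  281934 + 109294 = 391228;  809865 + 391228 = 1201093
4032 + 360 = 4392;  24684 + 4392 = 29076;  109294 + 29076 = 138370;  391228 + 138370 = 529598;  1201093 + 529598 = 1730691
4392 + 360 = 4752;  29076 + 4752 = 33828;  138370 + 33828 = 172198;  529598 + 172198 = 701796;  1730691 + 701796 = 2432487
4752 + 360 = 5112;  33828 + 5112 = 38940;  172198 + 38940 = 211138;  701796 + 211138 = 912934;  2432487 + 912934 = 3345421

3345421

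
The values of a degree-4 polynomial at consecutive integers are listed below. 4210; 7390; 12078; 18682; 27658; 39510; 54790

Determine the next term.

First differences: 3180 , 4688 , 6604 , 8976 , 11852 , 15280
Second differences: 1508 , 1916 , 2372 , 2876 , 3428
Third differences: 408 , 456 , 504 , 552
Fourth differences: 48 , 48 , 48
Constant fourth difference = 48, so extend:
552 + 48 = 600;  3428 + 600 = 4028;  15280 + 4028 = 19308;  54790 + 19308 = 74098

74098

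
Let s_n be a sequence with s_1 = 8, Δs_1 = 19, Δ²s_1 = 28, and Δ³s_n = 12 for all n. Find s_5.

Build the table forward from the leading diagonal:
D3: 12, 12, 12, 12, 12
D2: 28, 40, 52, 64, 76
D1: 19, 47, 87, 139, 203
s: 8, 27, 74, 161, 300

300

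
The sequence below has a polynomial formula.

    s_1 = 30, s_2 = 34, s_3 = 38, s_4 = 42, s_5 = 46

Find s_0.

26

4, 4, 4, 4
The first differences are constant at 4.
Work back: 30 − 4 = 26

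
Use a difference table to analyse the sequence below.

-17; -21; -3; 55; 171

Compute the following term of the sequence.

363

D1: -4  18  58  116
D2: 22  40  58
D3: 18  18
Third differences constant at 18.
58 + 18 = 76;  116 + 76 = 192;  171 + 192 = 363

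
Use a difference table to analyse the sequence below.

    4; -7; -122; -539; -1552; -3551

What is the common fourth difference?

D1: -11, -115, -417, -1013, -1999
D2: -104, -302, -596, -986
D3: -198, -294, -390
D4: -96, -96

-96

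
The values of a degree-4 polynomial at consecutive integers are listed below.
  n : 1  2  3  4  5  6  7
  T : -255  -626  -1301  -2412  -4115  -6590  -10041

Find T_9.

-371, -675, -1111, -1703, -2475, -3451
-304, -436, -592, -772, -976
-132, -156, -180, -204
-24, -24, -24
The fourth differences are constant (-24).
-204 − 24 = -228;  -976 − 228 = -1204;  -3451 − 1204 = -4655;  -10041 − 4655 = -14696
-228 − 24 = -252;  -1204 − 252 = -1456;  -4655 − 1456 = -6111;  -14696 − 6111 = -20807

-20807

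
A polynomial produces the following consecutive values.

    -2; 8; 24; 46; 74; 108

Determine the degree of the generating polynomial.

Δ: 10, 16, 22, 28, 34
Δ²: 6, 6, 6, 6
The second differences are constant, so the polynomial has degree 2.

2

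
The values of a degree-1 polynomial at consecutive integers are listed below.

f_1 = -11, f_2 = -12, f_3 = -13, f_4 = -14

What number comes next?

Δ: -1 , -1 , -1
First differences constant at -1.
-14 − 1 = -15

-15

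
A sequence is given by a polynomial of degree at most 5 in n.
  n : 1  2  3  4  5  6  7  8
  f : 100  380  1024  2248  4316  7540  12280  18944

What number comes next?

27988

Δ: 280, 644, 1224, 2068, 3224, 4740, 6664
Δ²: 364, 580, 844, 1156, 1516, 1924
Δ³: 216, 264, 312, 360, 408
Δ⁴: 48, 48, 48, 48
Constant fourth difference = 48, so extend:
408 + 48 = 456;  1924 + 456 = 2380;  6664 + 2380 = 9044;  18944 + 9044 = 27988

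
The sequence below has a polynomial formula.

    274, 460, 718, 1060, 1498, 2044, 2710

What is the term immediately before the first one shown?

186  258  342  438  546  666
72  84  96  108  120
12  12  12  12
The third differences are constant at 12.
Work back: 72 − 12 = 60;  186 − 60 = 126;  274 − 126 = 148

148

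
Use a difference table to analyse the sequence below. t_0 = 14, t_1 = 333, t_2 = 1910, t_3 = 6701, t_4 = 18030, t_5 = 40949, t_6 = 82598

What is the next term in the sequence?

152565

Δ: 319 , 1577 , 4791 , 11329 , 22919 , 41649
Δ²: 1258 , 3214 , 6538 , 11590 , 18730
Δ³: 1956 , 3324 , 5052 , 7140
Δ⁴: 1368 , 1728 , 2088
Δ⁵: 360 , 360
The fifth differences are constant (360).
2088 + 360 = 2448;  7140 + 2448 = 9588;  18730 + 9588 = 28318;  41649 + 28318 = 69967;  82598 + 69967 = 152565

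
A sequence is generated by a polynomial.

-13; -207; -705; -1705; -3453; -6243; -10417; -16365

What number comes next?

-24525

-194, -498, -1000, -1748, -2790, -4174, -5948
-304, -502, -748, -1042, -1384, -1774
-198, -246, -294, -342, -390
-48, -48, -48, -48
Fourth differences constant at -48.
-390 − 48 = -438;  -1774 − 438 = -2212;  -5948 − 2212 = -8160;  -16365 − 8160 = -24525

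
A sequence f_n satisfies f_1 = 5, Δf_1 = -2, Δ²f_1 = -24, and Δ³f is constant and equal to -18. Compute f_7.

Build the table forward from the leading diagonal:
D3: -18  -18  -18  -18  -18  -18  -18
D2: -24  -42  -60  -78  -96  -114  -132
D1: -2  -26  -68  -128  -206  -302  -416
f: 5  3  -23  -91  -219  -425  -727

-727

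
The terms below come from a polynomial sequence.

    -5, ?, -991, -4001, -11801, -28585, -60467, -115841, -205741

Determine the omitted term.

-137

Using the last 7 terms:
First differences: -3010, -7800, -16784, -31882, -55374, -89900
Second differences: -4790, -8984, -15098, -23492, -34526
Third differences: -4194, -6114, -8394, -11034
Fourth differences: -1920, -2280, -2640
Fifth differences: -360, -360
Constant fifth difference = -360.
Extend backward: -1920 + 360 = -1560;  -4194 + 1560 = -2634;  -4790 + 2634 = -2156;  -3010 + 2156 = -854;  -991 + 854 = -137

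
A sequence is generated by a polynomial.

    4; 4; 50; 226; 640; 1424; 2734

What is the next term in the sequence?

D1: 0 , 46 , 176 , 414 , 784 , 1310
D2: 46 , 130 , 238 , 370 , 526
D3: 84 , 108 , 132 , 156
D4: 24 , 24 , 24
The fourth differences are constant (24).
156 + 24 = 180;  526 + 180 = 706;  1310 + 706 = 2016;  2734 + 2016 = 4750

4750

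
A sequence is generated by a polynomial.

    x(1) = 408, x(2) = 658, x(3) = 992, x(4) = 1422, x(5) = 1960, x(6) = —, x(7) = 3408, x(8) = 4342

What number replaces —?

Using the first 5 terms:
First differences: 250, 334, 430, 538
Second differences: 84, 96, 108
Third differences: 12, 12
Constant third difference = 12.
Extend forward: 108 + 12 = 120;  538 + 120 = 658;  1960 + 658 = 2618

2618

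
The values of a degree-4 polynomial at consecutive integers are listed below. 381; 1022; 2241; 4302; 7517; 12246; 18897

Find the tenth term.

55182

D1: 641 , 1219 , 2061 , 3215 , 4729 , 6651
D2: 578 , 842 , 1154 , 1514 , 1922
D3: 264 , 312 , 360 , 408
D4: 48 , 48 , 48
Fourth differences constant at 48.
408 + 48 = 456;  1922 + 456 = 2378;  6651 + 2378 = 9029;  18897 + 9029 = 27926
456 + 48 = 504;  2378 + 504 = 2882;  9029 + 2882 = 11911;  27926 + 11911 = 39837
504 + 48 = 552;  2882 + 552 = 3434;  11911 + 3434 = 15345;  39837 + 15345 = 55182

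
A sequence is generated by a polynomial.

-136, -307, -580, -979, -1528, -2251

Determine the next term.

-3172

D1: -171, -273, -399, -549, -723
D2: -102, -126, -150, -174
D3: -24, -24, -24
Third differences constant at -24.
-174 − 24 = -198;  -723 − 198 = -921;  -2251 − 921 = -3172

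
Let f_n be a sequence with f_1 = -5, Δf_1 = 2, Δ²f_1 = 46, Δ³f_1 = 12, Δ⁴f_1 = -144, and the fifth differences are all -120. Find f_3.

45

Build the table forward from the leading diagonal:
Fifth differences: -120, -120, -120
Fourth differences: -144, -264, -384
Third differences: 12, -132, -396
Second differences: 46, 58, -74
First differences: 2, 48, 106
f: -5, -3, 45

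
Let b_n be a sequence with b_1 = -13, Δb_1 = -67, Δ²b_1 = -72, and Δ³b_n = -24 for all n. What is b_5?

-809

Build the table forward from the leading diagonal:
Δ³: -24, -24, -24, -24, -24
Δ²: -72, -96, -120, -144, -168
Δ: -67, -139, -235, -355, -499
b: -13, -80, -219, -454, -809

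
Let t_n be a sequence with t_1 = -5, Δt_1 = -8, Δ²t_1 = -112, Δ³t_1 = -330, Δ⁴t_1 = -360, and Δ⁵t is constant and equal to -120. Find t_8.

-29083

Build the table forward from the leading diagonal:
Fifth differences: -120  -120  -120  -120  -120  -120  -120  -120
Fourth differences: -360  -480  -600  -720  -840  -960  -1080  -1200
Third differences: -330  -690  -1170  -1770  -2490  -3330  -4290  -5370
Second differences: -112  -442  -1132  -2302  -4072  -6562  -9892  -14182
First differences: -8  -120  -562  -1694  -3996  -8068  -14630  -24522
t: -5  -13  -133  -695  -2389  -6385  -14453  -29083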